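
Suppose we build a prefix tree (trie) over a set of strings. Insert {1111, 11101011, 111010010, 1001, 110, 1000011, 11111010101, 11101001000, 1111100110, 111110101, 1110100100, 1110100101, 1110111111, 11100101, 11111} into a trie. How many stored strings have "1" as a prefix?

Walk to "1"; the words in its subtree are exactly those with that prefix.
Words under "1": 1000011, 1001, 110, 11100101, 111010010, 1110100100, 11101001000, 1110100101, 11101011, 1110111111, 1111, 11111, 1111100110, 111110101, 11111010101
Count: 15

15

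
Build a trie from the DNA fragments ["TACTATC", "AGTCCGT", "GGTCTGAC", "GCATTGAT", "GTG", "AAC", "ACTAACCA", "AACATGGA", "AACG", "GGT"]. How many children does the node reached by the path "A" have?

Walk "A" from the root, arriving at one node.
Distinct next characters after "A": A, C, G.
That node has 3 child edges.

3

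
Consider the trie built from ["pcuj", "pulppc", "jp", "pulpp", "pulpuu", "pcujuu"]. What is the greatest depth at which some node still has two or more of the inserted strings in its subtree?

5

Equivalently: take the maximum, over all pairs, of their longest common prefix length.
e.g. "pulpp" and "pulppc" share the prefix "pulpp" of length 5; no pair shares a longer one.
Longest shared-prefix length: 5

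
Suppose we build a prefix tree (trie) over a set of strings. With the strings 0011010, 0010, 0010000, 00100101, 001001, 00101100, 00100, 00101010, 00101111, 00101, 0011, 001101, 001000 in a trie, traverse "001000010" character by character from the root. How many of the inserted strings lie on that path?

4

Traverse "001000010" character by character; count nodes along the way that are marked as word ends.
Prefixes of the query that are stored words: "0010", "00100", "001000", "0010000"
Count: 4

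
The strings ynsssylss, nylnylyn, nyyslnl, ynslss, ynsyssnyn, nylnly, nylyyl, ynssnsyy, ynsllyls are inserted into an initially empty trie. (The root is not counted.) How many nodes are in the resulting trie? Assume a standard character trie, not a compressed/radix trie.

44

Count nodes per top-level branch (shared prefixes stored once):
  'n'-branch (nylnly, nylnylyn, nylyyl, nyyslnl): 18 nodes
  'y'-branch (ynsllyls, ynslss, ynssnsyy, ynsssylss, ynsyssnyn): 26 nodes
Sum: 44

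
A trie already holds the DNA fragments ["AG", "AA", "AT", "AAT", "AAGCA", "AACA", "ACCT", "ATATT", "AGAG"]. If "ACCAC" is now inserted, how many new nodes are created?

2

The longest prefix of "ACCAC" already in the trie is "ACC" (length 3).
Each of the 2 remaining characters creates one node.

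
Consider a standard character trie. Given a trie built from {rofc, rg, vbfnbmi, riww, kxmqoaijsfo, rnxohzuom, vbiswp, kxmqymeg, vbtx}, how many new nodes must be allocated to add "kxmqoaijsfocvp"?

3

"kxmqoaijsfo" is already a path in the trie; the remaining "cvp" must be added.
So 14 − 11 = 3 new nodes.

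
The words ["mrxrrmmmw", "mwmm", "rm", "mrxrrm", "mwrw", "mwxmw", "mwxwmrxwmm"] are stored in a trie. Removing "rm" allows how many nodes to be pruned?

2

Walk "rm" from the leaf back toward the root, removing each node that no remaining word uses.
No other word shares any prefix with "rm", so all 2 of its nodes go.
Nodes removed: 2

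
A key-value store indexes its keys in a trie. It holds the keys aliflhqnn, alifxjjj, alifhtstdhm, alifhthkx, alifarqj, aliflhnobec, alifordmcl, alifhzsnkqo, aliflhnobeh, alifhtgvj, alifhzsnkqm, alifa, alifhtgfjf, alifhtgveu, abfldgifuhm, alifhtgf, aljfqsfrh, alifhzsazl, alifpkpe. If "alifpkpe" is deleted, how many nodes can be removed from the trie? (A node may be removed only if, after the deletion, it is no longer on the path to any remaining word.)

4

Walk "alifpkpe" from the leaf back toward the root, removing each node that no remaining word uses.
The suffix "pkpe" (4 nodes) is used only by "alifpkpe"; the node for "alif" still has the child "l", so pruning stops there.
Nodes removed: 4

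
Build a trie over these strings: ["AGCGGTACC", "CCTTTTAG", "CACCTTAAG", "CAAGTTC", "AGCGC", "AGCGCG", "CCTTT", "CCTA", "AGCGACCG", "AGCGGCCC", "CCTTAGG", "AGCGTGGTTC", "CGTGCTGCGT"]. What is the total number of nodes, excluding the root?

Count nodes per top-level branch (shared prefixes stored once):
  'A'-branch (AGCGACCG, AGCGC, AGCGCG, AGCGGCCC, AGCGGTACC, AGCGTGGTTC): 24 nodes
  'C'-branch (CAAGTTC, CACCTTAAG, CCTA, CCTTAGG, CCTTT, CCTTTTAG, CGTGCTGCGT): 34 nodes
Sum: 58

58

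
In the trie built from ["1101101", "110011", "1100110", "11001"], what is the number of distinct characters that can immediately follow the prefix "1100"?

1

The children of the "1100" node are the distinct next characters among strings starting with "1100".
Distinct next characters after "1100": 1.
That node has 1 child edge.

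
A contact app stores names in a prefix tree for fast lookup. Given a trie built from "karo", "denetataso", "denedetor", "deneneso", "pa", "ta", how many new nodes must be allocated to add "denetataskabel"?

5

Walking "denetataskabel" from the root, the first 9 characters ("denetatas") follow existing edges; "k" is the first miss.
Each of the 5 remaining characters creates one node.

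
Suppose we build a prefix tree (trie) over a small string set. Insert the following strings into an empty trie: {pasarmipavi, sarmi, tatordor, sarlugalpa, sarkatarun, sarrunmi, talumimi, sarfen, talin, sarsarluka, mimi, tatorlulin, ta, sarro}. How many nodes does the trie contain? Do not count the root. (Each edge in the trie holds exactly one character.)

71

Trace insertions, counting only characters that open a new branch:
  "pasarmipavi" → 11 new (p, a, s, a, r, m, i, p, a, v, i)
  "sarmi" → 5 new (s, a, r, m, i)
  "tatordor" → 8 new (t, a, t, o, r, d, o, r)
  "sarlugalpa" → prefix "sar" already present; 7 new (l, u, g, a, l, p, a)
  "sarkatarun" → prefix "sar" already present; 7 new (k, a, t, a, r, u, n)
  "sarrunmi" → prefix "sar" already present; 5 new (r, u, n, m, i)
  "talumimi" → prefix "ta" already present; 6 new (l, u, m, i, m, i)
  "sarfen" → prefix "sar" already present; 3 new (f, e, n)
  "talin" → prefix "tal" already present; 2 new (i, n)
  "sarsarluka" → prefix "sar" already present; 7 new (s, a, r, l, u, k, a)
  "mimi" → 4 new (m, i, m, i)
  "tatorlulin" → prefix "tator" already present; 5 new (l, u, l, i, n)
  "ta" → prefix "ta" already present; 0 new (none)
  "sarro" → prefix "sarr" already present; 1 new (o)
Total nodes = 11 + 5 + 8 + 7 + 7 + 5 + 6 + 3 + 2 + 7 + 4 + 5 + 0 + 1 = 71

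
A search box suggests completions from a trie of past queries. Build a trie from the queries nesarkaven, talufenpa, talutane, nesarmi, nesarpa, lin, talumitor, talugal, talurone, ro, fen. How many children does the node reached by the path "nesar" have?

The children of the "nesar" node are the distinct next characters among strings starting with "nesar".
Characters that immediately follow "nesar" among the stored strings: {k, m, p}.
That node has 3 child edges.

3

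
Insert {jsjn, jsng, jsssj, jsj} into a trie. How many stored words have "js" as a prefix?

4

Walk to "js"; the words in its subtree are exactly those with that prefix.
Matches: "jsj", "jsjn", "jsng", "jsssj"
Count: 4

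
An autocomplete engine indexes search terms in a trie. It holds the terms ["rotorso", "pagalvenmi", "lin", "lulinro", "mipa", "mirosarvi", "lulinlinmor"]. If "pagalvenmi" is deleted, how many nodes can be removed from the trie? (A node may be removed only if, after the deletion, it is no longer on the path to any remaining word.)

After clearing the end-marker at "pagalvenmi", prune upward until reaching a node still needed by another word.
No other word shares any prefix with "pagalvenmi", so all 10 of its nodes go.
Nodes removed: 10

10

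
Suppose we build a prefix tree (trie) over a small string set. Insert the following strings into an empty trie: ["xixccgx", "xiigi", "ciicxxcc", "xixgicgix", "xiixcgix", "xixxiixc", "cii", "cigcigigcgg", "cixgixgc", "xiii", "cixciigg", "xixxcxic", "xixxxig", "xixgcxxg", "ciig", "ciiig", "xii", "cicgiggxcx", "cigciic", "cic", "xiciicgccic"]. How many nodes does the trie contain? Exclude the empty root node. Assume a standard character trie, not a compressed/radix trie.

Count nodes per top-level branch (shared prefixes stored once):
  'c'-branch (cic, cicgiggxcx, cigcigigcgg, cigciic, cii, ciicxxcc, ciig, ciiig, cixciigg, cixgixgc): 41 nodes
  'x'-branch (xiciicgccic, xii, xiigi, xiii, xiixcgix, xixccgx, xixgcxxg, xixgicgix, xixxcxic, xixxiixc, xixxxig): 47 nodes
Sum: 88

88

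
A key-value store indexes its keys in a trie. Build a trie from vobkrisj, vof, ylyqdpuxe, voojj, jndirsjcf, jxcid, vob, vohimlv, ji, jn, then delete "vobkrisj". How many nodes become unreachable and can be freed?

5

After clearing the end-marker at "vobkrisj", prune upward until reaching a node still needed by another word.
The suffix "krisj" (5 nodes) is used only by "vobkrisj"; "vob" is itself a stored word, so pruning stops there.
Nodes removed: 5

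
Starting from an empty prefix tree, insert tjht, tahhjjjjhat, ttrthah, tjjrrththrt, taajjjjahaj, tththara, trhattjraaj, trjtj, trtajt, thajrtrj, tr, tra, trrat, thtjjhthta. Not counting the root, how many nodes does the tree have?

Insert word by word; a character creates a node only if that edge doesn't already exist:
  "tjht" → 4 new (t, j, h, t)
  "tahhjjjjhat" → prefix "t" already present; 10 new (a, h, h, j, j, j, j, h, a, t)
  "ttrthah" → prefix "t" already present; 6 new (t, r, t, h, a, h)
  "tjjrrththrt" → prefix "tj" already present; 9 new (j, r, r, t, h, t, h, r, t)
  "taajjjjahaj" → prefix "ta" already present; 9 new (a, j, j, j, j, a, h, a, j)
  "tththara" → prefix "tt" already present; 6 new (h, t, h, a, r, a)
  "trhattjraaj" → prefix "t" already present; 10 new (r, h, a, t, t, j, r, a, a, j)
  "trjtj" → prefix "tr" already present; 3 new (j, t, j)
  "trtajt" → prefix "tr" already present; 4 new (t, a, j, t)
  "thajrtrj" → prefix "t" already present; 7 new (h, a, j, r, t, r, j)
  "tr" → prefix "tr" already present; 0 new (none)
  "tra" → prefix "tr" already present; 1 new (a)
  "trrat" → prefix "tr" already present; 3 new (r, a, t)
  "thtjjhthta" → prefix "th" already present; 8 new (t, j, j, h, t, h, t, a)
Total nodes = 4 + 10 + 6 + 9 + 9 + 6 + 10 + 3 + 4 + 7 + 0 + 1 + 3 + 8 = 80

80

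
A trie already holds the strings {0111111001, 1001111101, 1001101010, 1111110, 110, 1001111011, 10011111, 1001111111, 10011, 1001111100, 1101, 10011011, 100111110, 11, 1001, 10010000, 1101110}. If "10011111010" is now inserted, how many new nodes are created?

1

Walking "10011111010" from the root, the first 10 characters ("1001111101") follow existing edges; "0" is the first miss.
Each of the 1 remaining characters creates one node.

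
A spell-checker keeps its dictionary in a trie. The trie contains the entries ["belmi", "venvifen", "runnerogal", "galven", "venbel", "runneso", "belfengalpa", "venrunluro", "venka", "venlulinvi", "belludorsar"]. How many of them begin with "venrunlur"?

Walk to "venrunlur"; the words in its subtree are exactly those with that prefix.
Words under "venrunlur": venrunluro
Count: 1

1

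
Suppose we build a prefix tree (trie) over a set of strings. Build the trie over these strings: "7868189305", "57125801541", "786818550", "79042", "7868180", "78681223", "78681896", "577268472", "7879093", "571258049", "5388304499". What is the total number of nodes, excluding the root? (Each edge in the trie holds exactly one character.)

56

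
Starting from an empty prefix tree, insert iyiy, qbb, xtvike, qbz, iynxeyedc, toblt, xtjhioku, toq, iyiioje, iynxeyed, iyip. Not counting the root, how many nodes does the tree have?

Count nodes per top-level branch (shared prefixes stored once):
  'i'-branch (iyiioje, iyip, iyiy, iynxeyed, iynxeyedc): 16 nodes
  'q'-branch (qbb, qbz): 4 nodes
  't'-branch (toblt, toq): 6 nodes
  'x'-branch (xtjhioku, xtvike): 12 nodes
Sum: 38

38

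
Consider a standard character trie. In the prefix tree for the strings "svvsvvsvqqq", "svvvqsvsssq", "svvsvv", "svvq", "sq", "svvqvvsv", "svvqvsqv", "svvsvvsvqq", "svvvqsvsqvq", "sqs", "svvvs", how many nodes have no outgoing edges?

Leaves are exactly the stored words that no other stored word extends.
Those words: "sqs", "svvqvsqv", "svvqvvsv", "svvsvvsvqqq", "svvvqsvsqvq", "svvvqsvsssq", "svvvs"
Leaf count: 7

7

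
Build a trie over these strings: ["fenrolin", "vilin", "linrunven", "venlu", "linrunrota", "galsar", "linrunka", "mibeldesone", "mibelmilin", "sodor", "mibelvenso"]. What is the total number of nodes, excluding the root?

64

For each word, the new-node count is its length minus the longest prefix already in the trie:
  "fenrolin" → 8 new (f, e, n, r, o, l, i, n)
  "vilin" → 5 new (v, i, l, i, n)
  "linrunven" → 9 new (l, i, n, r, u, n, v, e, n)
  "venlu" → prefix "v" already present; 4 new (e, n, l, u)
  "linrunrota" → prefix "linrun" already present; 4 new (r, o, t, a)
  "galsar" → 6 new (g, a, l, s, a, r)
  "linrunka" → prefix "linrun" already present; 2 new (k, a)
  "mibeldesone" → 11 new (m, i, b, e, l, d, e, s, o, n, e)
  "mibelmilin" → prefix "mibel" already present; 5 new (m, i, l, i, n)
  "sodor" → 5 new (s, o, d, o, r)
  "mibelvenso" → prefix "mibel" already present; 5 new (v, e, n, s, o)
Total nodes = 8 + 5 + 9 + 4 + 4 + 6 + 2 + 11 + 5 + 5 + 5 = 64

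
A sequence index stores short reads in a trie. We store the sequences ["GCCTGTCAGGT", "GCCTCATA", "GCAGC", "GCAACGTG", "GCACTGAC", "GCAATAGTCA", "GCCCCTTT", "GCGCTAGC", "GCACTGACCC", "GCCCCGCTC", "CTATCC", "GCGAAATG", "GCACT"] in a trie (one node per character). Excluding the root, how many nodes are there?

62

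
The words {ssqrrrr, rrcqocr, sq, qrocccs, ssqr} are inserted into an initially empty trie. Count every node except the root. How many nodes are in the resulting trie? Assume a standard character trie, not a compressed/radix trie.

Count nodes per top-level branch (shared prefixes stored once):
  'q'-branch (qrocccs): 7 nodes
  'r'-branch (rrcqocr): 7 nodes
  's'-branch (sq, ssqr, ssqrrrr): 8 nodes
Sum: 22

22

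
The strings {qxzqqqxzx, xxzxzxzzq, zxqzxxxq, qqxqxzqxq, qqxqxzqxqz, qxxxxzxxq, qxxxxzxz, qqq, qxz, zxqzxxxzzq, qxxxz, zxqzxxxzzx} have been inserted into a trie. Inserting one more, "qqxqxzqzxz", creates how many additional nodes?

The longest prefix of "qqxqxzqzxz" already in the trie is "qqxqxzq" (length 7).
So 10 − 7 = 3 new nodes.

3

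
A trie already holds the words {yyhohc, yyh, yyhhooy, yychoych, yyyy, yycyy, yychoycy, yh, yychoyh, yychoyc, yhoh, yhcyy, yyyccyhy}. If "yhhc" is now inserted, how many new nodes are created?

2

"yh" is already a path in the trie; the remaining "hc" must be added.
New nodes needed: |"yhhc"| − 2 = 4 − 2 = 2.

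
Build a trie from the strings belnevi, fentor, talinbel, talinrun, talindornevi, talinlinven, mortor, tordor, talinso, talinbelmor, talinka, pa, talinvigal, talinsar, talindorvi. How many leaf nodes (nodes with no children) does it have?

14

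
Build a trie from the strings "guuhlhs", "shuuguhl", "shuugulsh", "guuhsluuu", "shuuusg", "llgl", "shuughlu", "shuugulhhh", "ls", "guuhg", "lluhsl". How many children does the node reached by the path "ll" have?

Walk "ll" from the root, arriving at one node.
Characters that immediately follow "ll" among the stored strings: {g, u}.
That node has 2 child edges.

2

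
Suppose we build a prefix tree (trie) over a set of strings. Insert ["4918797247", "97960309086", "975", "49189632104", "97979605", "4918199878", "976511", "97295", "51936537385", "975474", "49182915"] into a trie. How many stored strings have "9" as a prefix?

Filter for entries beginning with "9":
Matches: "97295", "975", "975474", "976511", "97960309086", "97979605"
Count: 6

6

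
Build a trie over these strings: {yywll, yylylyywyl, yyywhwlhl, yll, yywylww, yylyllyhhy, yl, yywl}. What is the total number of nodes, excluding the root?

31

Count nodes per top-level branch (shared prefixes stored once):
  'y'-branch (yl, yll, yylyllyhhy, yylylyywyl, yywl, yywll, yywylww, yyywhwlhl): 31 nodes
Sum: 31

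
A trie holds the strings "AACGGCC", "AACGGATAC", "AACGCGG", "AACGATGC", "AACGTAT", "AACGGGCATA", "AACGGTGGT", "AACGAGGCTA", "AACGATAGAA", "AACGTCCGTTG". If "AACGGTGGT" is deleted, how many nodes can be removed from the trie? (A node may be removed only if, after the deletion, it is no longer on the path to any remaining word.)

4

A node on "AACGGTGGT"'s path can go only if nothing else ends at it or branches off below it.
The suffix "TGGT" (4 nodes) is used only by "AACGGTGGT"; the node for "AACGG" still has the child "C", so pruning stops there.
Nodes removed: 4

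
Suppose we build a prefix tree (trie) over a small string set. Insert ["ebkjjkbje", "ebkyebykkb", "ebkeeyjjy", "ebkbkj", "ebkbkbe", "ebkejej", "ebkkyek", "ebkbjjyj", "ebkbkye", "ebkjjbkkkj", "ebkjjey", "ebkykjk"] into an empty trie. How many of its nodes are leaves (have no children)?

A leaf is a node with no children — equivalently, the end of a word that is not a proper prefix of any other stored word.
Those words: "ebkbjjyj", "ebkbkbe", "ebkbkj", "ebkbkye", "ebkeeyjjy", "ebkejej", "ebkjjbkkkj", "ebkjjey", "ebkjjkbje", "ebkkyek", "ebkyebykkb", "ebkykjk"
Leaf count: 12

12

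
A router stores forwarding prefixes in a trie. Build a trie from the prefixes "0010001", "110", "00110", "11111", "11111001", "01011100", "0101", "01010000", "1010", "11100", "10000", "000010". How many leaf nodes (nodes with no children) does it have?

10

Leaves are exactly the stored words that no other stored word extends.
Those words: "000010", "0010001", "00110", "01010000", "01011100", "10000", "1010", "110", "11100", "11111001"
Leaf count: 10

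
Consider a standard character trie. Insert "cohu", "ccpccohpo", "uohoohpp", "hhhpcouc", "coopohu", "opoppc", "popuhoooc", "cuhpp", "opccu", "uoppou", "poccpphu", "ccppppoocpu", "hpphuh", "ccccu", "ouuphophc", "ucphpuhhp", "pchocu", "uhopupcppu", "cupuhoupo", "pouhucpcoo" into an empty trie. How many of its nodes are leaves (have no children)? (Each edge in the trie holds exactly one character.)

Leaves are exactly the stored words that no other stored word extends.
Those words: "ccccu", "ccpccohpo", "ccppppoocpu", "cohu", "coopohu", "cuhpp", "cupuhoupo", "hhhpcouc", "hpphuh", "opccu", "opoppc", "ouuphophc", "pchocu", "poccpphu", "popuhoooc", "pouhucpcoo", "ucphpuhhp", "uhopupcppu", "uohoohpp", "uoppou"
Leaf count: 20

20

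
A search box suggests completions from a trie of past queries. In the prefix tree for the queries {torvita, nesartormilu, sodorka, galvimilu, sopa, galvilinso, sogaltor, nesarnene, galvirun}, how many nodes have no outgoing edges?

9

Leaves are exactly the stored words that no other stored word extends.
Those words: "galvilinso", "galvimilu", "galvirun", "nesarnene", "nesartormilu", "sodorka", "sogaltor", "sopa", "torvita"
Leaf count: 9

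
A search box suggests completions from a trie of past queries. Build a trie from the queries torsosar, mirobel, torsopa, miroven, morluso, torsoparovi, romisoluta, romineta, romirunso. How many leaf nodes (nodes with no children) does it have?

Leaves are exactly the stored words that no other stored word extends.
Those words: "mirobel", "miroven", "morluso", "romineta", "romirunso", "romisoluta", "torsoparovi", "torsosar"
Leaf count: 8

8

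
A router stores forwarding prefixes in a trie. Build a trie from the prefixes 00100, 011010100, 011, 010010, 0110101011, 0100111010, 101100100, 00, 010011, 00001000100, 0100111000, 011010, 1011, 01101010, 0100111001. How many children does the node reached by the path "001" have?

Walk "001" from the root, arriving at one node.
Characters that immediately follow "001" among the stored strings: {0}.
That node has 1 child edge.

1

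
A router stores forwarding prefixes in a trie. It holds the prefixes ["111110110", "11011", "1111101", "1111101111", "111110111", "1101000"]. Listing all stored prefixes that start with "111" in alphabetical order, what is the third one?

Filter for "111…" and sort: "1111101", "111110110", "111110111", "1111101111"
The 3rd is 111110111.

111110111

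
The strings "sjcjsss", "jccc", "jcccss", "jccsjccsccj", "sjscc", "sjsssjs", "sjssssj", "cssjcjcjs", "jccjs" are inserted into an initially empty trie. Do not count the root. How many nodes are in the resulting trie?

For each word, the new-node count is its length minus the longest prefix already in the trie:
  "sjcjsss" → 7 new (s, j, c, j, s, s, s)
  "jccc" → 4 new (j, c, c, c)
  "jcccss" → prefix "jccc" already present; 2 new (s, s)
  "jccsjccsccj" → prefix "jcc" already present; 8 new (s, j, c, c, s, c, c, j)
  "sjscc" → prefix "sj" already present; 3 new (s, c, c)
  "sjsssjs" → prefix "sjs" already present; 4 new (s, s, j, s)
  "sjssssj" → prefix "sjsss" already present; 2 new (s, j)
  "cssjcjcjs" → 9 new (c, s, s, j, c, j, c, j, s)
  "jccjs" → prefix "jcc" already present; 2 new (j, s)
Total nodes = 7 + 4 + 2 + 8 + 3 + 4 + 2 + 9 + 2 = 41

41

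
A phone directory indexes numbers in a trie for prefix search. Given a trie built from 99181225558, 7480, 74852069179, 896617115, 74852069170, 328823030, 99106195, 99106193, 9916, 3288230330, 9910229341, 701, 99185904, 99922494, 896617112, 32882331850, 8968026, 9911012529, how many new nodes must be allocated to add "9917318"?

The longest prefix of "9917318" already in the trie is "991" (length 3).
So 7 − 3 = 4 new nodes.

4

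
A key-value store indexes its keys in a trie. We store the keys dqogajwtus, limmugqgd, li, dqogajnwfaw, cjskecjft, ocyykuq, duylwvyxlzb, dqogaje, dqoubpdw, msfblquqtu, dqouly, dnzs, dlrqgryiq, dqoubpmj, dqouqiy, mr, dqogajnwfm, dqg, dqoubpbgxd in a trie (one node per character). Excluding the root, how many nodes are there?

91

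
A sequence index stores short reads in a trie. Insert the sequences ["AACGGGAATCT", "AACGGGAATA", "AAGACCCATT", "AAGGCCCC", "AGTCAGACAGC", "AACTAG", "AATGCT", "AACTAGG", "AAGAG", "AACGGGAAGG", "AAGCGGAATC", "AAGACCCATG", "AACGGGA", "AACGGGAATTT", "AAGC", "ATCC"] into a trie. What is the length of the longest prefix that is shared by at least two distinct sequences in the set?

9

The deepest shared node is where two words last agree before diverging.
"AACGGGAATA" and "AACGGGAATCT" agree on "AACGGGAAT" (9 characters) before diverging; nothing deeper is shared.
Longest shared-prefix length: 9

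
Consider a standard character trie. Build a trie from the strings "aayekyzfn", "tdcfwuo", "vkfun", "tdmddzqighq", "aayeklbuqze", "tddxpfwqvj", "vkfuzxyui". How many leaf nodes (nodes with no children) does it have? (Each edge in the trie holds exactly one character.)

Leaves are exactly the stored words that no other stored word extends.
Those words: "aayeklbuqze", "aayekyzfn", "tdcfwuo", "tddxpfwqvj", "tdmddzqighq", "vkfun", "vkfuzxyui"
Leaf count: 7

7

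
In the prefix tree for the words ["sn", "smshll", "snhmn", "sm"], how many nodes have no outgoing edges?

2

A leaf is a node with no children — equivalently, the end of a word that is not a proper prefix of any other stored word.
Those words: "smshll", "snhmn"
Leaf count: 2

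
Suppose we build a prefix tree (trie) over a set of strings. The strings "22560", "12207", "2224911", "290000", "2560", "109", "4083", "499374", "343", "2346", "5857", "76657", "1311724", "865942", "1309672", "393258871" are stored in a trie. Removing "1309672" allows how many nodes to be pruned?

5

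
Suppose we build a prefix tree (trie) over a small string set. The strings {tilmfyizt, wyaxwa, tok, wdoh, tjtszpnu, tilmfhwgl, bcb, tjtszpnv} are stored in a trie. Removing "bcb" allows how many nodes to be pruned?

Walk "bcb" from the leaf back toward the root, removing each node that no remaining word uses.
No other word shares any prefix with "bcb", so all 3 of its nodes go.
Nodes removed: 3

3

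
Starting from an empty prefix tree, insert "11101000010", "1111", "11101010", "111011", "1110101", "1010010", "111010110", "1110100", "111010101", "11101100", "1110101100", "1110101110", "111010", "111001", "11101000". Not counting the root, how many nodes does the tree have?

Trie structure (* marks end of a word):
(root)
└─ 1
   ├─ 0
   │  └─ 1
   │     └─ 0
   │        └─ 0
   │           └─ 1
   │              └─ 0 *
   └─ 1
      └─ 1
         ├─ 0
         │  ├─ 0
         │  │  └─ 1 *
         │  └─ 1
         │     ├─ 0 *
         │     │  ├─ 0 *
         │     │  │  └─ 0 *
         │     │  │     └─ 0
         │     │  │        └─ 1
         │     │  │           └─ 0 *
         │     │  └─ 1 *
         │     │     ├─ 0 *
         │     │     │  └─ 1 *
         │     │     └─ 1
         │     │        ├─ 0 *
         │     │        │  └─ 0 *
         │     │        └─ 1
         │     │           └─ 0 *
         │     └─ 1 *
         │        └─ 0
         │           └─ 0 *
         └─ 1 *
Counting every labelled node above: 31.

31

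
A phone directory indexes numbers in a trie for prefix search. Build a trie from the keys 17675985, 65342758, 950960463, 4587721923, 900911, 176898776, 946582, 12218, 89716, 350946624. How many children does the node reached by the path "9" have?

3

The children of the "9" node are the distinct next characters among strings starting with "9".
Characters that immediately follow "9" among the stored strings: {0, 4, 5}.
That node has 3 child edges.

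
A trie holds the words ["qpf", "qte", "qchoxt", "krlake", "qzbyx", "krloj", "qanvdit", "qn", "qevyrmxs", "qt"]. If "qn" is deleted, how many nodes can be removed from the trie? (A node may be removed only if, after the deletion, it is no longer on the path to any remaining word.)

1

A node on "qn"'s path can go only if nothing else ends at it or branches off below it.
The suffix "n" (1 node) is used only by "qn"; the node for "q" still has the child "p", so pruning stops there.
Nodes removed: 1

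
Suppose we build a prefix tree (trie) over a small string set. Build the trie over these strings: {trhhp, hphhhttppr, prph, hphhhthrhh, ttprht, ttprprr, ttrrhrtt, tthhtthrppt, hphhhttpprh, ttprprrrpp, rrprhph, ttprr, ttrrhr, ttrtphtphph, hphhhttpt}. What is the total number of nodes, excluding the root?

67

For each word, the new-node count is its length minus the longest prefix already in the trie:
  "trhhp" → 5 new (t, r, h, h, p)
  "hphhhttppr" → 10 new (h, p, h, h, h, t, t, p, p, r)
  "prph" → 4 new (p, r, p, h)
  "hphhhthrhh" → prefix "hphhht" already present; 4 new (h, r, h, h)
  "ttprht" → prefix "t" already present; 5 new (t, p, r, h, t)
  "ttprprr" → prefix "ttpr" already present; 3 new (p, r, r)
  "ttrrhrtt" → prefix "tt" already present; 6 new (r, r, h, r, t, t)
  "tthhtthrppt" → prefix "tt" already present; 9 new (h, h, t, t, h, r, p, p, t)
  "hphhhttpprh" → prefix "hphhhttppr" already present; 1 new (h)
  "ttprprrrpp" → prefix "ttprprr" already present; 3 new (r, p, p)
  "rrprhph" → 7 new (r, r, p, r, h, p, h)
  "ttprr" → prefix "ttpr" already present; 1 new (r)
  "ttrrhr" → prefix "ttrrhr" already present; 0 new (none)
  "ttrtphtphph" → prefix "ttr" already present; 8 new (t, p, h, t, p, h, p, h)
  "hphhhttpt" → prefix "hphhhttp" already present; 1 new (t)
Total nodes = 5 + 10 + 4 + 4 + 5 + 3 + 6 + 9 + 1 + 3 + 7 + 1 + 0 + 8 + 1 = 67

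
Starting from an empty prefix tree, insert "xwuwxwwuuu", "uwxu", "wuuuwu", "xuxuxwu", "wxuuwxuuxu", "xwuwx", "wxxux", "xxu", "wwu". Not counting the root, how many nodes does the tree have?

For each word, the new-node count is its length minus the longest prefix already in the trie:
  "xwuwxwwuuu" → 10 new (x, w, u, w, x, w, w, u, u, u)
  "uwxu" → 4 new (u, w, x, u)
  "wuuuwu" → 6 new (w, u, u, u, w, u)
  "xuxuxwu" → prefix "x" already present; 6 new (u, x, u, x, w, u)
  "wxuuwxuuxu" → prefix "w" already present; 9 new (x, u, u, w, x, u, u, x, u)
  "xwuwx" → prefix "xwuwx" already present; 0 new (none)
  "wxxux" → prefix "wx" already present; 3 new (x, u, x)
  "xxu" → prefix "x" already present; 2 new (x, u)
  "wwu" → prefix "w" already present; 2 new (w, u)
Total nodes = 10 + 4 + 6 + 6 + 9 + 0 + 3 + 2 + 2 = 42

42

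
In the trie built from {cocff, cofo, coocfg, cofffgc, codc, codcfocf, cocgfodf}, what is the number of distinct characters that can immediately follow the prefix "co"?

4

The children of the "co" node are the distinct next characters among strings starting with "co".
Distinct next characters after "co": c, d, f, o.
That node has 4 child edges.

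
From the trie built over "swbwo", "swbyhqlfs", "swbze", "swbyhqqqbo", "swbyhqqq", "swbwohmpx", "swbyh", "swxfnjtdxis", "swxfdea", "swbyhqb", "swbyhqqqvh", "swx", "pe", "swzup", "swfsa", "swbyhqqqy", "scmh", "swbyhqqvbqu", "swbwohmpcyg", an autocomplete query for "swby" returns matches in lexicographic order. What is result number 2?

Filter for "swby…" and sort: "swbyh", "swbyhqb", "swbyhqlfs", "swbyhqqq", "swbyhqqqbo", "swbyhqqqvh", "swbyhqqqy", "swbyhqqvbqu"
Position 2: swbyhqb

swbyhqb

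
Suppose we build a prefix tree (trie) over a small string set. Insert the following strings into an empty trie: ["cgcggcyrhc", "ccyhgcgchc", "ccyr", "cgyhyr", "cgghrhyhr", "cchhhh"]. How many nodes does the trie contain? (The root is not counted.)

Trace insertions, counting only characters that open a new branch:
  "cgcggcyrhc" → 10 new (c, g, c, g, g, c, y, r, h, c)
  "ccyhgcgchc" → prefix "c" already present; 9 new (c, y, h, g, c, g, c, h, c)
  "ccyr" → prefix "ccy" already present; 1 new (r)
  "cgyhyr" → prefix "cg" already present; 4 new (y, h, y, r)
  "cgghrhyhr" → prefix "cg" already present; 7 new (g, h, r, h, y, h, r)
  "cchhhh" → prefix "cc" already present; 4 new (h, h, h, h)
Total nodes = 10 + 9 + 1 + 4 + 7 + 4 = 35

35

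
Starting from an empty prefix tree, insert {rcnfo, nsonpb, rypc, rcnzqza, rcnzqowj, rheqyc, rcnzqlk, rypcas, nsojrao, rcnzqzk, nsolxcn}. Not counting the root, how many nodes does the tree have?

39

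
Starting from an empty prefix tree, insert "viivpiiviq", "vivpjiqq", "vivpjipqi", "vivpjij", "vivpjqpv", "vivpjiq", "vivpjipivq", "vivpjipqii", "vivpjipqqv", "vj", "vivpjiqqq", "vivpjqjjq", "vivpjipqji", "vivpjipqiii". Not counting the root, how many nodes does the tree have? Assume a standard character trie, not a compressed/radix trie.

For each word, the new-node count is its length minus the longest prefix already in the trie:
  "viivpiiviq" → 10 new (v, i, i, v, p, i, i, v, i, q)
  "vivpjiqq" → prefix "vi" already present; 6 new (v, p, j, i, q, q)
  "vivpjipqi" → prefix "vivpji" already present; 3 new (p, q, i)
  "vivpjij" → prefix "vivpji" already present; 1 new (j)
  "vivpjqpv" → prefix "vivpj" already present; 3 new (q, p, v)
  "vivpjiq" → prefix "vivpjiq" already present; 0 new (none)
  "vivpjipivq" → prefix "vivpjip" already present; 3 new (i, v, q)
  "vivpjipqii" → prefix "vivpjipqi" already present; 1 new (i)
  "vivpjipqqv" → prefix "vivpjipq" already present; 2 new (q, v)
  "vj" → prefix "v" already present; 1 new (j)
  "vivpjiqqq" → prefix "vivpjiqq" already present; 1 new (q)
  "vivpjqjjq" → prefix "vivpjq" already present; 3 new (j, j, q)
  "vivpjipqji" → prefix "vivpjipq" already present; 2 new (j, i)
  "vivpjipqiii" → prefix "vivpjipqii" already present; 1 new (i)
Total nodes = 10 + 6 + 3 + 1 + 3 + 0 + 3 + 1 + 2 + 1 + 1 + 3 + 2 + 1 = 37

37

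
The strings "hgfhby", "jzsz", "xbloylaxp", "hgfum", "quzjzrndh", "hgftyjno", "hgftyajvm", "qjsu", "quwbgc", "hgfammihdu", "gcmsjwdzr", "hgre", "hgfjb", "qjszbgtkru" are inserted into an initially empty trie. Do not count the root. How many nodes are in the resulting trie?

Trace insertions, counting only characters that open a new branch:
  "hgfhby" → 6 new (h, g, f, h, b, y)
  "jzsz" → 4 new (j, z, s, z)
  "xbloylaxp" → 9 new (x, b, l, o, y, l, a, x, p)
  "hgfum" → prefix "hgf" already present; 2 new (u, m)
  "quzjzrndh" → 9 new (q, u, z, j, z, r, n, d, h)
  "hgftyjno" → prefix "hgf" already present; 5 new (t, y, j, n, o)
  "hgftyajvm" → prefix "hgfty" already present; 4 new (a, j, v, m)
  "qjsu" → prefix "q" already present; 3 new (j, s, u)
  "quwbgc" → prefix "qu" already present; 4 new (w, b, g, c)
  "hgfammihdu" → prefix "hgf" already present; 7 new (a, m, m, i, h, d, u)
  "gcmsjwdzr" → 9 new (g, c, m, s, j, w, d, z, r)
  "hgre" → prefix "hg" already present; 2 new (r, e)
  "hgfjb" → prefix "hgf" already present; 2 new (j, b)
  "qjszbgtkru" → prefix "qjs" already present; 7 new (z, b, g, t, k, r, u)
Total nodes = 6 + 4 + 9 + 2 + 9 + 5 + 4 + 3 + 4 + 7 + 9 + 2 + 2 + 7 = 73

73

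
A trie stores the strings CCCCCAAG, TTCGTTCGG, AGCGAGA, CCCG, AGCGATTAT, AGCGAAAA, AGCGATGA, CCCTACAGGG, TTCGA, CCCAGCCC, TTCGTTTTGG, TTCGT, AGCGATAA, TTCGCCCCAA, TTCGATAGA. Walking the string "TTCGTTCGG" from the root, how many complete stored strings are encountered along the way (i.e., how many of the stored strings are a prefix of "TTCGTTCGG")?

2

Traverse "TTCGTTCGG" character by character; count nodes along the way that are marked as word ends.
Prefixes of the query that are stored words: "TTCGT", "TTCGTTCGG"
Count: 2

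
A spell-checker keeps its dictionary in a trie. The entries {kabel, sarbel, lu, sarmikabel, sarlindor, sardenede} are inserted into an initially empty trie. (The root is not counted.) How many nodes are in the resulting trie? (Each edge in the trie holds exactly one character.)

For each word, the new-node count is its length minus the longest prefix already in the trie:
  "kabel" → 5 new (k, a, b, e, l)
  "sarbel" → 6 new (s, a, r, b, e, l)
  "lu" → 2 new (l, u)
  "sarmikabel" → prefix "sar" already present; 7 new (m, i, k, a, b, e, l)
  "sarlindor" → prefix "sar" already present; 6 new (l, i, n, d, o, r)
  "sardenede" → prefix "sar" already present; 6 new (d, e, n, e, d, e)
Total nodes = 5 + 6 + 2 + 7 + 6 + 6 = 32

32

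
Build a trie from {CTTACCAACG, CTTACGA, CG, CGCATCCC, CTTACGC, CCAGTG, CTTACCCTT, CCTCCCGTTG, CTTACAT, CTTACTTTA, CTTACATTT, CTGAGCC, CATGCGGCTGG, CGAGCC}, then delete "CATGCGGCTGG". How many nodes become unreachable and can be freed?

After clearing the end-marker at "CATGCGGCTGG", prune upward until reaching a node still needed by another word.
The suffix "ATGCGGCTGG" (10 nodes) is used only by "CATGCGGCTGG"; the node for "C" still has the child "T", so pruning stops there.
Nodes removed: 10

10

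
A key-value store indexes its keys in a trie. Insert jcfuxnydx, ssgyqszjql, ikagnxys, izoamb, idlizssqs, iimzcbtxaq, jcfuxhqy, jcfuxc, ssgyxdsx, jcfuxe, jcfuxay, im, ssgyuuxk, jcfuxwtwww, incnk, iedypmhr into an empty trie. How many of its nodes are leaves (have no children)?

16

A leaf is a node with no children — equivalently, the end of a word that is not a proper prefix of any other stored word.
Those words: "idlizssqs", "iedypmhr", "iimzcbtxaq", "ikagnxys", "im", "incnk", "izoamb", "jcfuxay", "jcfuxc", "jcfuxe", "jcfuxhqy", "jcfuxnydx", "jcfuxwtwww", "ssgyqszjql", "ssgyuuxk", "ssgyxdsx"
Leaf count: 16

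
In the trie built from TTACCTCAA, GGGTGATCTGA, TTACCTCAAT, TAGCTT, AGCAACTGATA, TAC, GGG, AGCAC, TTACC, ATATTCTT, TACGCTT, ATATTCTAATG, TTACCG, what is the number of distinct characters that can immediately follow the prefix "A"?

2

Follow the path "A" to its node, then look at its outgoing edges.
Characters that immediately follow "A" among the stored strings: {G, T}.
That node has 2 child edges.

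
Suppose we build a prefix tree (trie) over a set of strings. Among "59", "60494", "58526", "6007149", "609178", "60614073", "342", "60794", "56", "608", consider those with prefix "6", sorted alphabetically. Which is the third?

Filter for "6…" and sort: "6007149", "60494", "60614073", "60794", "608", "609178"
Position 3: 60614073

60614073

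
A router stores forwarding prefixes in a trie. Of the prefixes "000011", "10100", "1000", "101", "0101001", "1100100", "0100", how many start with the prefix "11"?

1

Filter for entries beginning with "11":
Words under "11": 1100100
Count: 1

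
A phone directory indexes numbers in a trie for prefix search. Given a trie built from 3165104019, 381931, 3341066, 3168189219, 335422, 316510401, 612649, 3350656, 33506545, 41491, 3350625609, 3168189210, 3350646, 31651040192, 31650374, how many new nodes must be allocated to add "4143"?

1

The longest prefix of "4143" already in the trie is "414" (length 3).
So 4 − 3 = 1 new nodes.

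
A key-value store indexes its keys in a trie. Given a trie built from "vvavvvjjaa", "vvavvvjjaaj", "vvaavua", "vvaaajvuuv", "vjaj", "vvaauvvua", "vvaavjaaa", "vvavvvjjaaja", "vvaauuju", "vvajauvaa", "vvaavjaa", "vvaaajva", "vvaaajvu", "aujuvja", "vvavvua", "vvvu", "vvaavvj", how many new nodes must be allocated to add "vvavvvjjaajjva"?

3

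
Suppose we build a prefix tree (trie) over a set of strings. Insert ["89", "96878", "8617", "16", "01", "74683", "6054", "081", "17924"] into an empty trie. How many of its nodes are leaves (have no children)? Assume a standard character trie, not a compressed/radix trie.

A leaf is a node with no children — equivalently, the end of a word that is not a proper prefix of any other stored word.
Those words: "01", "081", "16", "17924", "6054", "74683", "8617", "89", "96878"
Leaf count: 9

9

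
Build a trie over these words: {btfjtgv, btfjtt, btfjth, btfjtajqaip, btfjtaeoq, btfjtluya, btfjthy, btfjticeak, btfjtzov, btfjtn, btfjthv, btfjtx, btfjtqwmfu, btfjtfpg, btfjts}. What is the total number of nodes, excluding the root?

For each word, the new-node count is its length minus the longest prefix already in the trie:
  "btfjtgv" → 7 new (b, t, f, j, t, g, v)
  "btfjtt" → prefix "btfjt" already present; 1 new (t)
  "btfjth" → prefix "btfjt" already present; 1 new (h)
  "btfjtajqaip" → prefix "btfjt" already present; 6 new (a, j, q, a, i, p)
  "btfjtaeoq" → prefix "btfjta" already present; 3 new (e, o, q)
  "btfjtluya" → prefix "btfjt" already present; 4 new (l, u, y, a)
  "btfjthy" → prefix "btfjth" already present; 1 new (y)
  "btfjticeak" → prefix "btfjt" already present; 5 new (i, c, e, a, k)
  "btfjtzov" → prefix "btfjt" already present; 3 new (z, o, v)
  "btfjtn" → prefix "btfjt" already present; 1 new (n)
  "btfjthv" → prefix "btfjth" already present; 1 new (v)
  "btfjtx" → prefix "btfjt" already present; 1 new (x)
  "btfjtqwmfu" → prefix "btfjt" already present; 5 new (q, w, m, f, u)
  "btfjtfpg" → prefix "btfjt" already present; 3 new (f, p, g)
  "btfjts" → prefix "btfjt" already present; 1 new (s)
Total nodes = 7 + 1 + 1 + 6 + 3 + 4 + 1 + 5 + 3 + 1 + 1 + 1 + 5 + 3 + 1 = 43

43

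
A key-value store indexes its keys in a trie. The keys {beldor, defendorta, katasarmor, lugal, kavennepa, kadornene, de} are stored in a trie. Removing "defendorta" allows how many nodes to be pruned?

Walk "defendorta" from the leaf back toward the root, removing each node that no remaining word uses.
The suffix "fendorta" (8 nodes) is used only by "defendorta"; "de" is itself a stored word, so pruning stops there.
Nodes removed: 8

8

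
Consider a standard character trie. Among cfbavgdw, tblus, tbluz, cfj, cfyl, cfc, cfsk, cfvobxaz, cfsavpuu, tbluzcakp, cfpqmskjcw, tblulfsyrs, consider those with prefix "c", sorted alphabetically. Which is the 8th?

cfyl

Filter for "c…" and sort: "cfbavgdw", "cfc", "cfj", "cfpqmskjcw", "cfsavpuu", "cfsk", "cfvobxaz", "cfyl"
Position 8: cfyl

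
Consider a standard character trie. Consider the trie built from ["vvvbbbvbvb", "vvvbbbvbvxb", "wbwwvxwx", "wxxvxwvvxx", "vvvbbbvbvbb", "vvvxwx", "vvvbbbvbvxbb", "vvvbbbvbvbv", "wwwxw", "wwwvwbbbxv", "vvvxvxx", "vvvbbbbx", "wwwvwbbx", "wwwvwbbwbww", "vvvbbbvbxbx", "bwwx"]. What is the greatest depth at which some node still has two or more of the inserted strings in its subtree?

11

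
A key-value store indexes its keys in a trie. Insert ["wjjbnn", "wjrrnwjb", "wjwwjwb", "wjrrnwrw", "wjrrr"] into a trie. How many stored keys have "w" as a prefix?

5

Filter for entries beginning with "w":
Matches: "wjjbnn", "wjrrnwjb", "wjrrnwrw", "wjrrr", "wjwwjwb"
Count: 5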